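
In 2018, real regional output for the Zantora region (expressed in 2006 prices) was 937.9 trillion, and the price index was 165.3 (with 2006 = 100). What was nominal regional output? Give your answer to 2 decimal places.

1,550.35 trillion

Nominal regional output = Real × (price index/100) = 937.9 × 1.653 = 1550.35.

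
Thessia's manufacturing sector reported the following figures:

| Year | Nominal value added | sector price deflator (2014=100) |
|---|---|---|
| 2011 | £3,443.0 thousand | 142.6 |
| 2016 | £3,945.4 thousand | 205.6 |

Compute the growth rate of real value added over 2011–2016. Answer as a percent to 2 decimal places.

-20.52%

Real value added 2011 = 3443.0 / 1.426 = 2414.45.
Real value added 2016 = 3945.4 / 2.056 = 1918.97.
Real growth = 1918.97 / 2414.45 − 1 = -0.2052.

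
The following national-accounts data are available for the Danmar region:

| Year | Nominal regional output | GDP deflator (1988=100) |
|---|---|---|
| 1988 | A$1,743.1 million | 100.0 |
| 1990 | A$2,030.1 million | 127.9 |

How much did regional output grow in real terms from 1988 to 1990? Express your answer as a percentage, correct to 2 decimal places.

-8.94%

Real regional output 1988 = 1743.1 / 1.000 = 1743.10.
Real regional output 1990 = 2030.1 / 1.279 = 1587.26.
Real growth = 1587.26 / 1743.10 − 1 = -0.0894.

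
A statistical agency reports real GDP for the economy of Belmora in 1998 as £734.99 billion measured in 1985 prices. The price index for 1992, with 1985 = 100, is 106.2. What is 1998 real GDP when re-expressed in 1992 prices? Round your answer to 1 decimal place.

£780.6 billion

Real GDP in 1992 prices = Real GDP in 1985 prices × (P_1992/P_1985) = 734.99 × 1.062 = 780.56.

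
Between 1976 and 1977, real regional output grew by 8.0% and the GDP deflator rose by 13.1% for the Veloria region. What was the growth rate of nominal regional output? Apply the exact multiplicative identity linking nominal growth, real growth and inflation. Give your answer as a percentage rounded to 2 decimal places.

(1 + g_nom) = (1 + g_real)(1 + π) = 1.0800 × 1.1310 = 1.22148.

22.15%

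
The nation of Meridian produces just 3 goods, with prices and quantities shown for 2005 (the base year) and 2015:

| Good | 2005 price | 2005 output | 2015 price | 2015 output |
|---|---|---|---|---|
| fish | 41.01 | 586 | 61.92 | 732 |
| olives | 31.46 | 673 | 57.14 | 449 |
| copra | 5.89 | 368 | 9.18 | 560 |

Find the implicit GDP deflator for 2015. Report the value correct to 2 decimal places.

160.45

Nominal GDP 2015 = 61.92·732 + 57.14·449 + 9.18·560 = 76122.10.
Real GDP 2015 (at 2005 prices) = 41.01·732 + 31.46·449 + 5.89·560 = 47443.26.
Deflator = Nominal/Real × 100 = 76122.10/47443.26 × 100 = 160.449.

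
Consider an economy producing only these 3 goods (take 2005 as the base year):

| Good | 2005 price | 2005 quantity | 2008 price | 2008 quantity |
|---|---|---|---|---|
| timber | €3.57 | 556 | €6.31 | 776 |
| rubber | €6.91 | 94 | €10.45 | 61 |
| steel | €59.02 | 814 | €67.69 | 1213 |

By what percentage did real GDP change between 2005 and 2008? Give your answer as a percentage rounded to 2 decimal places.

47.57%

Real GDP 2005 = Nominal GDP 2005 = 3.57·556 + 6.91·94 + 59.02·814 = 50676.74.
Real GDP 2008 (at 2005 prices) = 3.57·776 + 6.91·61 + 59.02·1213 = 74783.09.
Real growth = 74783.09/50676.74 − 1 = 0.4757.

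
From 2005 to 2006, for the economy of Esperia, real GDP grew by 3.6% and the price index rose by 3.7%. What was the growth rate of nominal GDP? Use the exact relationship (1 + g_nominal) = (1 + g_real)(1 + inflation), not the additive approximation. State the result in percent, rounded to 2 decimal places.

7.43%

(1 + g_nom) = (1 + g_real)(1 + π) = 1.0360 × 1.0370 = 1.07433.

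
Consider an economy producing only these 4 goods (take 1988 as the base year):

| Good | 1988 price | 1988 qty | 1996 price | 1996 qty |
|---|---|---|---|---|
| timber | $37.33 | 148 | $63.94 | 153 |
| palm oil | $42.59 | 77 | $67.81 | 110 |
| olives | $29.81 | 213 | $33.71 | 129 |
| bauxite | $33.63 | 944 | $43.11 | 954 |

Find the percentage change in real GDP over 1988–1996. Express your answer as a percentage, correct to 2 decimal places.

Real GDP 1988 = Nominal GDP 1988 = 37.33·148 + 42.59·77 + 29.81·213 + 33.63·944 = 46900.52.
Real GDP 1996 (at 1988 prices) = 37.33·153 + 42.59·110 + 29.81·129 + 33.63·954 = 46324.90.
Real growth = 46324.90/46900.52 − 1 = -0.0123.

-1.23%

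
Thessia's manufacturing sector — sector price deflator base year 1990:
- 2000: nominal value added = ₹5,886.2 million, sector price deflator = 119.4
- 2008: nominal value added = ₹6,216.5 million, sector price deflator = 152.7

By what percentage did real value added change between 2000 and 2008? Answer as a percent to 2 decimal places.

Real value added 2000 = 5886.2 / 1.194 = 4929.82.
Real value added 2008 = 6216.5 / 1.527 = 4071.05.
Real growth = 4071.05 / 4929.82 − 1 = -0.1742.

-17.42%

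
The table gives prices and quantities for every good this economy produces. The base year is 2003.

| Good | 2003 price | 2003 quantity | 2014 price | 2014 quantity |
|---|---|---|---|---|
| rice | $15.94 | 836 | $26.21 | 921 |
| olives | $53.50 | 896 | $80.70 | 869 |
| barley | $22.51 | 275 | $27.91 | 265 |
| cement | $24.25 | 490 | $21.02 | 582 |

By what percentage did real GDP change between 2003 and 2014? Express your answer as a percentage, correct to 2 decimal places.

Real GDP 2003 = Nominal GDP 2003 = 15.94·836 + 53.50·896 + 22.51·275 + 24.25·490 = 79334.59.
Real GDP 2014 (at 2003 prices) = 15.94·921 + 53.50·869 + 22.51·265 + 24.25·582 = 81250.89.
Real growth = 81250.89/79334.59 − 1 = 0.0242.

2.42%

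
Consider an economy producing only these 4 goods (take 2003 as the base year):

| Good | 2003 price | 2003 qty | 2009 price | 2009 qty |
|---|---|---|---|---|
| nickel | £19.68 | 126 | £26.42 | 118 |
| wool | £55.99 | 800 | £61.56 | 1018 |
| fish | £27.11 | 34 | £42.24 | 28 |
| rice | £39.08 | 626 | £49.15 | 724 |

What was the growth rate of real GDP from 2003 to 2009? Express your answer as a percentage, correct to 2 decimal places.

Real GDP 2003 = Nominal GDP 2003 = 19.68·126 + 55.99·800 + 27.11·34 + 39.08·626 = 72657.50.
Real GDP 2009 (at 2003 prices) = 19.68·118 + 55.99·1018 + 27.11·28 + 39.08·724 = 88373.06.
Real growth = 88373.06/72657.50 − 1 = 0.2163.

21.63%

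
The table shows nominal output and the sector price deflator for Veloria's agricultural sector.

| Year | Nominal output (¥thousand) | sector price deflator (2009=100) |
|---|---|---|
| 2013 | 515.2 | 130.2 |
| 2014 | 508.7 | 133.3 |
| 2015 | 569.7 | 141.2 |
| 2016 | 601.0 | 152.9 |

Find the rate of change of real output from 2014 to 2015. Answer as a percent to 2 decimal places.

Real output 2014 = 508.7/1.333 = 381.62.
Real output 2015 = 569.7/1.412 = 403.47.
Change = 403.47/381.62 − 1 = 0.0573.

5.73%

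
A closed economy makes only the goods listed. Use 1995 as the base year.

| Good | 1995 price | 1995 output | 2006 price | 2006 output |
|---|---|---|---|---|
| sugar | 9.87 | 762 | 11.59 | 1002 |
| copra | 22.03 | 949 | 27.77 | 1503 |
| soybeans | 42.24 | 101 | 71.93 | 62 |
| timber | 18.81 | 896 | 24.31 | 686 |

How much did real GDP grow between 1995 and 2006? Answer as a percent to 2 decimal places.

18.12%

Real GDP 1995 = Nominal GDP 1995 = 9.87·762 + 22.03·949 + 42.24·101 + 18.81·896 = 49547.41.
Real GDP 2006 (at 1995 prices) = 9.87·1002 + 22.03·1503 + 42.24·62 + 18.81·686 = 58523.37.
Real growth = 58523.37/49547.41 − 1 = 0.1812.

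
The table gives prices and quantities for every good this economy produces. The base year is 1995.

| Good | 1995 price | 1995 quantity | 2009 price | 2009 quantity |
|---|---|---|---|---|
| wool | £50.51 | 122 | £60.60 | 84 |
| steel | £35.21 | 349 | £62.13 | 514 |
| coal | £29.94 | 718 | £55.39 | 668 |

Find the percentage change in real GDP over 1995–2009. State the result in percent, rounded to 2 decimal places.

5.99%

Real GDP 1995 = Nominal GDP 1995 = 50.51·122 + 35.21·349 + 29.94·718 = 39947.43.
Real GDP 2009 (at 1995 prices) = 50.51·84 + 35.21·514 + 29.94·668 = 42340.70.
Real growth = 42340.70/39947.43 − 1 = 0.0599.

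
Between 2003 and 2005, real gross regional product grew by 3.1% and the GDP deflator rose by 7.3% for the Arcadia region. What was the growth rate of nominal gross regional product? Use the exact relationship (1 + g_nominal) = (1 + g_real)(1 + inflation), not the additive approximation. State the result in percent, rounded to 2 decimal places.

(1 + g_nom) = (1 + g_real)(1 + π) = 1.0310 × 1.0730 = 1.10626.

10.63%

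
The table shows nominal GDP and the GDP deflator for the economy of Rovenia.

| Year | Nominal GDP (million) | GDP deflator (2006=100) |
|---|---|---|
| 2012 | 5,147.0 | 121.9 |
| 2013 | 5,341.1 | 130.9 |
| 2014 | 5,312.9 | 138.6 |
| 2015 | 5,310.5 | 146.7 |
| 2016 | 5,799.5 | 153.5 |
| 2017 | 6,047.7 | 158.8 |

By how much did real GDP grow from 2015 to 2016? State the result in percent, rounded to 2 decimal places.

4.37%

Real GDP 2015 = 5310.5/1.467 = 3619.97.
Real GDP 2016 = 5799.5/1.535 = 3778.18.
Change = 3778.18/3619.97 − 1 = 0.0437.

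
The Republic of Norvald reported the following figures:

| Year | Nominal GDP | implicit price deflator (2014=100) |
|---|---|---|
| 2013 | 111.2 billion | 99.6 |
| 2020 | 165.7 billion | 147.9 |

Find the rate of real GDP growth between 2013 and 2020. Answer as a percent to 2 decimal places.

0.35%

Deflate each year: 2013 → 111.2/0.996 = 111.65; 2020 → 165.7/1.479 = 112.04.
So real GDP changed by 112.04/111.65 − 1 = 0.0035, i.e. 0.35%.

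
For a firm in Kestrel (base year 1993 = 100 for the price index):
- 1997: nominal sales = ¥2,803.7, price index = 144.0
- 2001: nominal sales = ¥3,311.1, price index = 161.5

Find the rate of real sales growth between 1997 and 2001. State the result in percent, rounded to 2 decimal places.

Real sales 1997 = 2803.7 / 1.440 = 1947.01.
Real sales 2001 = 3311.1 / 1.615 = 2050.22.
Real growth = 2050.22 / 1947.01 − 1 = 0.0530.

5.30%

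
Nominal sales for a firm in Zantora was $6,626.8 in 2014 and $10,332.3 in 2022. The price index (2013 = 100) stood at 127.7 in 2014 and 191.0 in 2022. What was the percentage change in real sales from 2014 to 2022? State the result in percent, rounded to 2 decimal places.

4.24%

Real sales 2014 = 6626.8 / 1.277 = 5189.35.
Real sales 2022 = 10332.3 / 1.910 = 5409.58.
Real growth = 5409.58 / 5189.35 − 1 = 0.0424.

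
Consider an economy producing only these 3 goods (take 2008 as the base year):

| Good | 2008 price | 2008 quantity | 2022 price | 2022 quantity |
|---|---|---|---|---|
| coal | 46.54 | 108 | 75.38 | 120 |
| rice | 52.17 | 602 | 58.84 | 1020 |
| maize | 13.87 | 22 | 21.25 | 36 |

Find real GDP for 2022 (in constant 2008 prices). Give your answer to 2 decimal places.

59297.52

Real GDP 2022 = Σ (p_2008 × q_2022) = 46.54·120 + 52.17·1020 + 13.87·36 = 59297.52.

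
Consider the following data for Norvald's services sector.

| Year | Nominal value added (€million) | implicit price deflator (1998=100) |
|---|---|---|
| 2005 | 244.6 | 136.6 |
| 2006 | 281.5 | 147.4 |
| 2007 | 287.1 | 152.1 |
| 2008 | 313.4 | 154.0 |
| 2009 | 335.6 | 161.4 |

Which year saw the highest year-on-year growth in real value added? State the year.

2008

2006: real = 281.5/1.474 = 190.98; growth vs 2005 (179.06) = 6.66%.
2007: real = 287.1/1.521 = 188.76; growth vs 2006 (190.98) = -1.16%.
2008: real = 313.4/1.540 = 203.51; growth vs 2007 (188.76) = 7.81%.
2009: real = 335.6/1.614 = 207.93; growth vs 2008 (203.51) = 2.17%.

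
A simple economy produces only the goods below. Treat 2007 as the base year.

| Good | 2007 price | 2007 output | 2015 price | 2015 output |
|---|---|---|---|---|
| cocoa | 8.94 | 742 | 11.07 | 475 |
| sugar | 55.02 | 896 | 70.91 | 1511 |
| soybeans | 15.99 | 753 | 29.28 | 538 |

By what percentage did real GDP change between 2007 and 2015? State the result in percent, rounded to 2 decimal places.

Real GDP 2007 = Nominal GDP 2007 = 8.94·742 + 55.02·896 + 15.99·753 = 67971.87.
Real GDP 2015 (at 2007 prices) = 8.94·475 + 55.02·1511 + 15.99·538 = 95984.34.
Real growth = 95984.34/67971.87 − 1 = 0.4121.

41.21%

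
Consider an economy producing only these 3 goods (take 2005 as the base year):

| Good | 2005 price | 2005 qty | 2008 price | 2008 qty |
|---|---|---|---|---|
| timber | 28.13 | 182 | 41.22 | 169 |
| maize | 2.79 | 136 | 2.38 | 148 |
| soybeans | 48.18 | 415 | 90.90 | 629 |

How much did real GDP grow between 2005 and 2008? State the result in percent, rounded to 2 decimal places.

Real GDP 2005 = Nominal GDP 2005 = 28.13·182 + 2.79·136 + 48.18·415 = 25493.80.
Real GDP 2008 (at 2005 prices) = 28.13·169 + 2.79·148 + 48.18·629 = 35472.11.
Real growth = 35472.11/25493.80 − 1 = 0.3914.

39.14%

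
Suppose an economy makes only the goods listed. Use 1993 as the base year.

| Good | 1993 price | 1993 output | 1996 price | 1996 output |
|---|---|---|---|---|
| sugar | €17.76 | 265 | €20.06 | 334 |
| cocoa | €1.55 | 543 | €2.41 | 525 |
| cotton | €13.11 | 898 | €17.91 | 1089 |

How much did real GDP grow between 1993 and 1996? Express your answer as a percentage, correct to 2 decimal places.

Real GDP 1993 = Nominal GDP 1993 = 17.76·265 + 1.55·543 + 13.11·898 = 17320.83.
Real GDP 1996 (at 1993 prices) = 17.76·334 + 1.55·525 + 13.11·1089 = 21022.38.
Real growth = 21022.38/17320.83 − 1 = 0.2137.

21.37%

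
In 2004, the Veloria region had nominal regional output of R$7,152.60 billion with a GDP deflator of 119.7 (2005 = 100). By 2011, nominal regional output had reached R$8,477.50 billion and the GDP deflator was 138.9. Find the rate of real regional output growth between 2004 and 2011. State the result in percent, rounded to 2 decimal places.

Real regional output 2004 = 7152.60 / 1.197 = 5975.44.
Real regional output 2011 = 8477.50 / 1.389 = 6103.31.
Real growth = 6103.31 / 5975.44 − 1 = 0.0214.

2.14%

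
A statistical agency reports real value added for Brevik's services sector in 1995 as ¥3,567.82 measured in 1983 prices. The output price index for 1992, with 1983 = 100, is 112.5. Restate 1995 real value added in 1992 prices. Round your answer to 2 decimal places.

¥4,013.80

Real value added in 1992 prices = Real value added in 1983 prices × (P_1992/P_1983) = 3567.82 × 1.125 = 4013.80.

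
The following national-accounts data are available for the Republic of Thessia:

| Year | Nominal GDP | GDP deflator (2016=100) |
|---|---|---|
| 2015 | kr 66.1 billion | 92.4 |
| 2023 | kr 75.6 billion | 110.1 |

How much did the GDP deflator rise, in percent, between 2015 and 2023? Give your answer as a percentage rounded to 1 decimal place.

19.2%

Price-level change = 110.1 / 92.4 − 1 = 0.1916.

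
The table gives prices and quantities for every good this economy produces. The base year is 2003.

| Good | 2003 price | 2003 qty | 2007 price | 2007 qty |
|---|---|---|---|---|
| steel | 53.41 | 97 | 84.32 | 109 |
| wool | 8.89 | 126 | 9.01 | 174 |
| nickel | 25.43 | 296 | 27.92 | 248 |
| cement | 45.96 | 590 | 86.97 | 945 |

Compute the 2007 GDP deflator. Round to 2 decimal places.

Nominal GDP 2007 = 84.32·109 + 9.01·174 + 27.92·248 + 86.97·945 = 99869.43.
Real GDP 2007 (at 2003 prices) = 53.41·109 + 8.89·174 + 25.43·248 + 45.96·945 = 57107.39.
Deflator = Nominal/Real × 100 = 99869.43/57107.39 × 100 = 174.880.

174.88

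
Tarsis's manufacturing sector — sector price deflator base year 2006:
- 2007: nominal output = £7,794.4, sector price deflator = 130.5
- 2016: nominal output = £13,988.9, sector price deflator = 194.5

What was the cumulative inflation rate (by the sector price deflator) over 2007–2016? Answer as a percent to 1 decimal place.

Price-level change = 194.5 / 130.5 − 1 = 0.4904.

49.0%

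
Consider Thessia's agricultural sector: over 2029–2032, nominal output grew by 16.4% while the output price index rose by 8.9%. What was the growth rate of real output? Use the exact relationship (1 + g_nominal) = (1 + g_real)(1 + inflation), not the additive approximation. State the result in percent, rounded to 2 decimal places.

(1 + g_nom) = (1 + g_real)(1 + π), so g_real = 1.1640 / 1.0890 − 1 = 0.06887.

6.89%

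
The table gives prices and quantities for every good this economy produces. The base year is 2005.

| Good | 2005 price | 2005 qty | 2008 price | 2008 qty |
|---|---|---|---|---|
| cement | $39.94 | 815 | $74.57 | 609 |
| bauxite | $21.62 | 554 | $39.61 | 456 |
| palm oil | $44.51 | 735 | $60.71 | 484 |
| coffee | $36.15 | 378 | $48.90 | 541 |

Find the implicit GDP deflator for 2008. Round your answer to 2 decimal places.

Nominal GDP 2008 = 74.57·609 + 39.61·456 + 60.71·484 + 48.90·541 = 119313.83.
Real GDP 2008 (at 2005 prices) = 39.94·609 + 21.62·456 + 44.51·484 + 36.15·541 = 75282.17.
Deflator = Nominal/Real × 100 = 119313.83/75282.17 × 100 = 158.489.

158.49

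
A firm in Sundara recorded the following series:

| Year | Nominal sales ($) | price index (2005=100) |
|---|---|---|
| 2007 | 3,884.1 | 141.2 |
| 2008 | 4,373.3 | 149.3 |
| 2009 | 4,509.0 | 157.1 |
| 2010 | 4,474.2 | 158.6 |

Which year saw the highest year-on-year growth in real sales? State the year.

2008

2008: real = 4373.3/1.493 = 2929.20; growth vs 2007 (2750.78) = 6.49%.
2009: real = 4509.0/1.571 = 2870.15; growth vs 2008 (2929.20) = -2.02%.
2010: real = 4474.2/1.586 = 2821.06; growth vs 2009 (2870.15) = -1.71%.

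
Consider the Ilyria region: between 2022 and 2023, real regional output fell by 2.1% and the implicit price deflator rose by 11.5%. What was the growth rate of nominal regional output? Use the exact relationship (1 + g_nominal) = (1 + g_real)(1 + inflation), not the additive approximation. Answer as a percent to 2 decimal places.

(1 + g_nom) = (1 + g_real)(1 + π) = 0.9790 × 1.1150 = 1.09159.

9.16%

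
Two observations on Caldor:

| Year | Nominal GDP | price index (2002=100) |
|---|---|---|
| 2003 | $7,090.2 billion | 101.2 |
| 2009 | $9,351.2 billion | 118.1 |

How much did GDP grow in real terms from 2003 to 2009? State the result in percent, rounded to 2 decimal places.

Deflate each year: 2003 → 7090.2/1.012 = 7006.13; 2009 → 9351.2/1.181 = 7918.04.
So real GDP changed by 7918.04/7006.13 − 1 = 0.1302, i.e. 13.02%.

13.02%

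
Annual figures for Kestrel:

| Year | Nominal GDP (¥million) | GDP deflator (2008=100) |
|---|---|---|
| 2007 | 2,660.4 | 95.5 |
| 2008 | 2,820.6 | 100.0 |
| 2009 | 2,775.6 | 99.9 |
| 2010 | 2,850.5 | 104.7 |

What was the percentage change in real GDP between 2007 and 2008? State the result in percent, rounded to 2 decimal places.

Real GDP 2007 = 2660.4/0.955 = 2785.76.
Real GDP 2008 = 2820.6/1.000 = 2820.60.
Change = 2820.60/2785.76 − 1 = 0.0125.

1.25%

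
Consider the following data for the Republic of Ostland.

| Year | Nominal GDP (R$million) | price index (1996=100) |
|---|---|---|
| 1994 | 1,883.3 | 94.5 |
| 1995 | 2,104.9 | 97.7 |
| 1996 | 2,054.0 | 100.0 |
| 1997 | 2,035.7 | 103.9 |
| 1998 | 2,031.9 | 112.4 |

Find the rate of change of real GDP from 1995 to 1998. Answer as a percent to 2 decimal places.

-16.09%

Real GDP 1995 = 2104.9/0.977 = 2154.45.
Real GDP 1998 = 2031.9/1.124 = 1807.74.
Change = 1807.74/2154.45 − 1 = -0.1609.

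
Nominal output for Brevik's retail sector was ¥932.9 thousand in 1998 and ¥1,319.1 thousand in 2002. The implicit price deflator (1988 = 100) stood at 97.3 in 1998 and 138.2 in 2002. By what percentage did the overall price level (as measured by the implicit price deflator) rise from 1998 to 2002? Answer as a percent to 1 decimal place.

Price-level change = 138.2 / 97.3 − 1 = 0.4203.

42.0%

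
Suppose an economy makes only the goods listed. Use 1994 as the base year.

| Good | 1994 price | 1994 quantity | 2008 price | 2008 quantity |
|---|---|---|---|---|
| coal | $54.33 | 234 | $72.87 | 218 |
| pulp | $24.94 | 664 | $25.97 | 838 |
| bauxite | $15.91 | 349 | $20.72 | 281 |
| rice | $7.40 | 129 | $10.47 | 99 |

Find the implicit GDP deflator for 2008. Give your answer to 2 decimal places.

117.29

Nominal GDP 2008 = 72.87·218 + 25.97·838 + 20.72·281 + 10.47·99 = 44507.37.
Real GDP 2008 (at 1994 prices) = 54.33·218 + 24.94·838 + 15.91·281 + 7.40·99 = 37946.97.
Deflator = Nominal/Real × 100 = 44507.37/37946.97 × 100 = 117.288.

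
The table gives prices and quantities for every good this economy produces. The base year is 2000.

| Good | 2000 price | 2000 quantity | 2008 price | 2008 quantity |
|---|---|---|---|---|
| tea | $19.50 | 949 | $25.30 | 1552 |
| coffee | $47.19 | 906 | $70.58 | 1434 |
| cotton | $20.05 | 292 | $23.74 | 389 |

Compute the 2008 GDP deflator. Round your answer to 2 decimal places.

Nominal GDP 2008 = 25.30·1552 + 70.58·1434 + 23.74·389 = 149712.18.
Real GDP 2008 (at 2000 prices) = 19.50·1552 + 47.19·1434 + 20.05·389 = 105733.91.
Deflator = Nominal/Real × 100 = 149712.18/105733.91 × 100 = 141.593.

141.59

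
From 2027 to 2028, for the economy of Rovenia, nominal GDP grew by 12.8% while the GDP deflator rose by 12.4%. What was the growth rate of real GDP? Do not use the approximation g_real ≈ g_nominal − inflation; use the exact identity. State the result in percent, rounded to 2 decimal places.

0.36%

(1 + g_nom) = (1 + g_real)(1 + π), so g_real = 1.1280 / 1.1240 − 1 = 0.00356.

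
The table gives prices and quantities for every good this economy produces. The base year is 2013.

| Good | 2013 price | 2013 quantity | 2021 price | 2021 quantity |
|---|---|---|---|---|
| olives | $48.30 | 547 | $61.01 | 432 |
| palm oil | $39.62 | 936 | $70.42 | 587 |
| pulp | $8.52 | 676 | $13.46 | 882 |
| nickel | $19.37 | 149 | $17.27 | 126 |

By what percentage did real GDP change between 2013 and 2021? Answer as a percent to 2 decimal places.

Real GDP 2013 = Nominal GDP 2013 = 48.30·547 + 39.62·936 + 8.52·676 + 19.37·149 = 72150.07.
Real GDP 2021 (at 2013 prices) = 48.30·432 + 39.62·587 + 8.52·882 + 19.37·126 = 54077.80.
Real growth = 54077.80/72150.07 − 1 = -0.2505.

-25.05%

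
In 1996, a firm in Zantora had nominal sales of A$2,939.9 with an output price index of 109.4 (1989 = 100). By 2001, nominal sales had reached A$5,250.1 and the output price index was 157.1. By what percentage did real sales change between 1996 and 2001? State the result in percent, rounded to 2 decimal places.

24.36%

Real sales 1996 = 2939.9 / 1.094 = 2687.29.
Real sales 2001 = 5250.1 / 1.571 = 3341.88.
Real growth = 3341.88 / 2687.29 − 1 = 0.2436.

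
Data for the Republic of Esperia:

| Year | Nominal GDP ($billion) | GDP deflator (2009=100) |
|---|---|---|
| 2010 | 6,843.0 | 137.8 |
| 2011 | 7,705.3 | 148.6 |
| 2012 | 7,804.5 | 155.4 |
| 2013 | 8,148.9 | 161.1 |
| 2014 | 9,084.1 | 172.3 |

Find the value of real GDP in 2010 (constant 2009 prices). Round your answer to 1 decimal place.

Real GDP 2010 = 6843.0 / 1.378 = 4965.89.

$4,965.9 billion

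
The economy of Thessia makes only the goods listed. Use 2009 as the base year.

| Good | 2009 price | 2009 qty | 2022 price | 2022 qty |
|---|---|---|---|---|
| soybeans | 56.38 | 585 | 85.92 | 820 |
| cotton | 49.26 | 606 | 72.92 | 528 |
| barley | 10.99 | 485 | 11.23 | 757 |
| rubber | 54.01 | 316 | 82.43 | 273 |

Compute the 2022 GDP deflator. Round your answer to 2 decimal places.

146.86

Nominal GDP 2022 = 85.92·820 + 72.92·528 + 11.23·757 + 82.43·273 = 139960.66.
Real GDP 2022 (at 2009 prices) = 56.38·820 + 49.26·528 + 10.99·757 + 54.01·273 = 95305.04.
Deflator = Nominal/Real × 100 = 139960.66/95305.04 × 100 = 146.855.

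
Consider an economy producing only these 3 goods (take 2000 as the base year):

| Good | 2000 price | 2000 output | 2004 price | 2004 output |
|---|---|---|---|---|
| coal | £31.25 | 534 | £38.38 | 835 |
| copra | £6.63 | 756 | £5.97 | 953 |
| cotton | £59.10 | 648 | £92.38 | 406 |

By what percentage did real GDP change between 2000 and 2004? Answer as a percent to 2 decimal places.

Real GDP 2000 = Nominal GDP 2000 = 31.25·534 + 6.63·756 + 59.10·648 = 59996.58.
Real GDP 2004 (at 2000 prices) = 31.25·835 + 6.63·953 + 59.10·406 = 56406.74.
Real growth = 56406.74/59996.58 − 1 = -0.0598.

-5.98%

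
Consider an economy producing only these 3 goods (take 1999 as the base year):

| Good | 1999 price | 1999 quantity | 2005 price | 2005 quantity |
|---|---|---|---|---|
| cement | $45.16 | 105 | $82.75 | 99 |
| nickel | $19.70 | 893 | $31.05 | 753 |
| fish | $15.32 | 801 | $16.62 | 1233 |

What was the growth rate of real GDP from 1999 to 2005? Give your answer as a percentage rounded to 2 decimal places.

Real GDP 1999 = Nominal GDP 1999 = 45.16·105 + 19.70·893 + 15.32·801 = 34605.22.
Real GDP 2005 (at 1999 prices) = 45.16·99 + 19.70·753 + 15.32·1233 = 38194.50.
Real growth = 38194.50/34605.22 − 1 = 0.1037.

10.37%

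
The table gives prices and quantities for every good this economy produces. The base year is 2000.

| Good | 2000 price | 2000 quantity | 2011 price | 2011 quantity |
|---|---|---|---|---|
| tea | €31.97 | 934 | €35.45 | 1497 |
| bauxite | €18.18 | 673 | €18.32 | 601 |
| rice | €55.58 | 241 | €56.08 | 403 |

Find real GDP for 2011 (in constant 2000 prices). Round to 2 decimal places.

€81184.01

Real GDP 2011 = Σ (p_2000 × q_2011) = 31.97·1497 + 18.18·601 + 55.58·403 = 81184.01.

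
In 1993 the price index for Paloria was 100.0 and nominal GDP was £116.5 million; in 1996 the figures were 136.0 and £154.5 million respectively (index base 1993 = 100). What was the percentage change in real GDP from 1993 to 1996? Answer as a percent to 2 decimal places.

Deflate each year: 1993 → 116.5/1.000 = 116.50; 1996 → 154.5/1.360 = 113.60.
So real GDP changed by 113.60/116.50 − 1 = -0.0249, i.e. -2.49%.

-2.49%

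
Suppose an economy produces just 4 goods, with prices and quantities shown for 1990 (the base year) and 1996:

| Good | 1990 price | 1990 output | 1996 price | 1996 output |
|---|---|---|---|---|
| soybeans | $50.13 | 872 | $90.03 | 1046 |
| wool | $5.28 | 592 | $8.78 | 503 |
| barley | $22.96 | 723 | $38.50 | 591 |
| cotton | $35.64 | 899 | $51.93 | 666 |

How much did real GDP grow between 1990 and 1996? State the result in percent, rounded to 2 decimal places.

-3.23%

Real GDP 1990 = Nominal GDP 1990 = 50.13·872 + 5.28·592 + 22.96·723 + 35.64·899 = 95479.56.
Real GDP 1996 (at 1990 prices) = 50.13·1046 + 5.28·503 + 22.96·591 + 35.64·666 = 92397.42.
Real growth = 92397.42/95479.56 − 1 = -0.0323.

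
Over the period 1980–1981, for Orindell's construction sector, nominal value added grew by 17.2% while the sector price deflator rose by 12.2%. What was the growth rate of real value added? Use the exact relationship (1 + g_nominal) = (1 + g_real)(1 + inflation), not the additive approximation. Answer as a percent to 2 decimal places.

4.46%

(1 + g_nom) = (1 + g_real)(1 + π), so g_real = 1.1720 / 1.1220 − 1 = 0.04456.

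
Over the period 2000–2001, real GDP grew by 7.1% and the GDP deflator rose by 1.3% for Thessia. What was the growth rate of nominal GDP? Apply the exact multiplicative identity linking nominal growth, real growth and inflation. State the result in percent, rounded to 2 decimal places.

8.49%

(1 + g_nom) = (1 + g_real)(1 + π) = 1.0710 × 1.0130 = 1.08492.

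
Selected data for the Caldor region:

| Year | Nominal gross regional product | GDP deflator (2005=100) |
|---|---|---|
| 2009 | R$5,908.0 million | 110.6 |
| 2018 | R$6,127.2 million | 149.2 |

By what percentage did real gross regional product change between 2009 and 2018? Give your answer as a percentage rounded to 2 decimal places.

Deflate each year: 2009 → 5908.0/1.106 = 5341.77; 2018 → 6127.2/1.492 = 4106.70.
So real gross regional product changed by 4106.70/5341.77 − 1 = -0.2312, i.e. -23.12%.

-23.12%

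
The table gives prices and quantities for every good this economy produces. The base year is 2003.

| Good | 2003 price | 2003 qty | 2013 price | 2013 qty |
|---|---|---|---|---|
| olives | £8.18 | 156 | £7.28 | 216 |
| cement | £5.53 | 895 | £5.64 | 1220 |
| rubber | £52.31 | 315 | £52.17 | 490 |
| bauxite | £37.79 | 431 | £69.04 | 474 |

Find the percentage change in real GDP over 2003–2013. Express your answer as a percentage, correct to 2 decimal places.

Real GDP 2003 = Nominal GDP 2003 = 8.18·156 + 5.53·895 + 52.31·315 + 37.79·431 = 38990.57.
Real GDP 2013 (at 2003 prices) = 8.18·216 + 5.53·1220 + 52.31·490 + 37.79·474 = 52057.84.
Real growth = 52057.84/38990.57 − 1 = 0.3351.

33.51%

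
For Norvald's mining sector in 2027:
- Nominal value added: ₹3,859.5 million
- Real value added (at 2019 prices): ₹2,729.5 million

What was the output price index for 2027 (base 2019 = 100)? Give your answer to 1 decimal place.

output price index = (Nominal / Real) × 100 = 3859.5 / 2729.5 × 100 = 141.40.

141.4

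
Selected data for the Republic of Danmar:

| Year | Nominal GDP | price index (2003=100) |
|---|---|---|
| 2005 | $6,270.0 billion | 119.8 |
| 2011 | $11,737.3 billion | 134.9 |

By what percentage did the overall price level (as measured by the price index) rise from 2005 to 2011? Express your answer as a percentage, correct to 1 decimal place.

Price-level change = 134.9 / 119.8 − 1 = 0.1260.

12.6%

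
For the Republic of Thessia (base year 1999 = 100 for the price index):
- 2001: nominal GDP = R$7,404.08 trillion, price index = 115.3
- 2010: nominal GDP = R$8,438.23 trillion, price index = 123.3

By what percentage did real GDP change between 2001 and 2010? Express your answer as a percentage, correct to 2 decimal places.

6.57%

Deflate each year: 2001 → 7404.08/1.153 = 6421.58; 2010 → 8438.23/1.233 = 6843.66.
So real GDP changed by 6843.66/6421.58 − 1 = 0.0657, i.e. 6.57%.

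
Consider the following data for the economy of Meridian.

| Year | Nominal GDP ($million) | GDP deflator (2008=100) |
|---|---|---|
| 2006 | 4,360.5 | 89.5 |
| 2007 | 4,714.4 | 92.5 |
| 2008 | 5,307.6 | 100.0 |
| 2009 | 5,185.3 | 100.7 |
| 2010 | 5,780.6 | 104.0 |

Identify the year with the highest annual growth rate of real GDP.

2010

2007: real = 4714.4/0.925 = 5096.65; growth vs 2006 (4872.07) = 4.61%.
2008: real = 5307.6/1.000 = 5307.60; growth vs 2007 (5096.65) = 4.14%.
2009: real = 5185.3/1.007 = 5149.26; growth vs 2008 (5307.60) = -2.98%.
2010: real = 5780.6/1.040 = 5558.27; growth vs 2009 (5149.26) = 7.94%.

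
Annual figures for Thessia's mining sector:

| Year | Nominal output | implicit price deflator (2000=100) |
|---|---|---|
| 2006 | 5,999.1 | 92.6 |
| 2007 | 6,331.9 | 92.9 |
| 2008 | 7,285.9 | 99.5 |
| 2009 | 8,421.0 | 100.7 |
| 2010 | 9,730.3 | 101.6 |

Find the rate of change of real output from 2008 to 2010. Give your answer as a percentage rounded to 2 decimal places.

Real output 2008 = 7285.9/0.995 = 7322.51.
Real output 2010 = 9730.3/1.016 = 9577.07.
Change = 9577.07/7322.51 − 1 = 0.3079.

30.79%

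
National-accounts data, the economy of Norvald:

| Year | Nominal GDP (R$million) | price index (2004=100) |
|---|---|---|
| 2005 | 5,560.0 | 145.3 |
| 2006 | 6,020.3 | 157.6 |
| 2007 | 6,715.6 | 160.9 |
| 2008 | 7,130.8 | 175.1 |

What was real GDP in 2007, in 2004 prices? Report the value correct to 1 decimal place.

R$4,173.8 million

Real GDP 2007 = 6715.6 / 1.609 = 4173.77.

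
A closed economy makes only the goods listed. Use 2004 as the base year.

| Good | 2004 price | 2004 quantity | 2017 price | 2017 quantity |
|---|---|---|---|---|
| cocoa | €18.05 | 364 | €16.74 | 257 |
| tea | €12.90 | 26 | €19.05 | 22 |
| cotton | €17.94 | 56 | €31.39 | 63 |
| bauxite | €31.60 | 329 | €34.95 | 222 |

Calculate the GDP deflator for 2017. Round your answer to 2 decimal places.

110.63

Nominal GDP 2017 = 16.74·257 + 19.05·22 + 31.39·63 + 34.95·222 = 14457.75.
Real GDP 2017 (at 2004 prices) = 18.05·257 + 12.90·22 + 17.94·63 + 31.60·222 = 13068.07.
Deflator = Nominal/Real × 100 = 14457.75/13068.07 × 100 = 110.634.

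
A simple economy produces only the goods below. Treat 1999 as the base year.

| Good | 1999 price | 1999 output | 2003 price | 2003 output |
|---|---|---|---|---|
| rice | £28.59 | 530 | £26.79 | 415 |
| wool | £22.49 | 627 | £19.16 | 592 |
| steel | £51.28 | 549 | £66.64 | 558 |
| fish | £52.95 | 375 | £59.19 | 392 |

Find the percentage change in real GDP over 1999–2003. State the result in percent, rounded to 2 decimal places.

-3.51%

Real GDP 1999 = Nominal GDP 1999 = 28.59·530 + 22.49·627 + 51.28·549 + 52.95·375 = 77262.90.
Real GDP 2003 (at 1999 prices) = 28.59·415 + 22.49·592 + 51.28·558 + 52.95·392 = 74549.57.
Real growth = 74549.57/77262.90 − 1 = -0.0351.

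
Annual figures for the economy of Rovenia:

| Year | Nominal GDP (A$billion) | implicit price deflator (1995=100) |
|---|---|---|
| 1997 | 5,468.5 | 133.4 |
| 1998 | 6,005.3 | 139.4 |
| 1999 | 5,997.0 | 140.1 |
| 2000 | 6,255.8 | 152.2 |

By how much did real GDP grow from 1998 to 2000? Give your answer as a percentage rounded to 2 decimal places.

Real GDP 1998 = 6005.3/1.394 = 4307.96.
Real GDP 2000 = 6255.8/1.522 = 4110.25.
Change = 4110.25/4307.96 − 1 = -0.0459.

-4.59%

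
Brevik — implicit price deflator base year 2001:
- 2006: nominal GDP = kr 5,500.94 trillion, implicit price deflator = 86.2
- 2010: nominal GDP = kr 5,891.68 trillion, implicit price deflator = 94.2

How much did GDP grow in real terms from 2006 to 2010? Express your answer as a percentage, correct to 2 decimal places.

Real GDP 2006 = 5500.94 / 0.862 = 6381.60.
Real GDP 2010 = 5891.68 / 0.942 = 6254.44.
Real growth = 6254.44 / 6381.60 − 1 = -0.0199.

-1.99%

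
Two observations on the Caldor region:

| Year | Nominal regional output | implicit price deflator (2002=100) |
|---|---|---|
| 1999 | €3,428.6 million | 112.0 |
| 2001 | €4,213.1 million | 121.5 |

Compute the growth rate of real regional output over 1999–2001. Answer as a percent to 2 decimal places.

Deflate each year: 1999 → 3428.6/1.120 = 3061.25; 2001 → 4213.1/1.215 = 3467.57.
So real regional output changed by 3467.57/3061.25 − 1 = 0.1327, i.e. 13.27%.

13.27%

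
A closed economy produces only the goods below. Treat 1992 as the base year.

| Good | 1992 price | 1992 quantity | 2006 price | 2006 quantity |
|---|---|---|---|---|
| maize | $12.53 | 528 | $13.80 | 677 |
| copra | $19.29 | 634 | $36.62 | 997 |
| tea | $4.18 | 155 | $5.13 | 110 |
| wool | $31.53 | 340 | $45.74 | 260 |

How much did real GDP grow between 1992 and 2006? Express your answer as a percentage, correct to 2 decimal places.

Real GDP 1992 = Nominal GDP 1992 = 12.53·528 + 19.29·634 + 4.18·155 + 31.53·340 = 30213.80.
Real GDP 2006 (at 1992 prices) = 12.53·677 + 19.29·997 + 4.18·110 + 31.53·260 = 36372.54.
Real growth = 36372.54/30213.80 − 1 = 0.2038.

20.38%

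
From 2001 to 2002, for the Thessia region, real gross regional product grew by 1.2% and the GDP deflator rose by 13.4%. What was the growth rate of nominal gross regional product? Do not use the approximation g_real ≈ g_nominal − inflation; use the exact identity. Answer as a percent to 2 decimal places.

14.76%

(1 + g_nom) = (1 + g_real)(1 + π) = 1.0120 × 1.1340 = 1.14761.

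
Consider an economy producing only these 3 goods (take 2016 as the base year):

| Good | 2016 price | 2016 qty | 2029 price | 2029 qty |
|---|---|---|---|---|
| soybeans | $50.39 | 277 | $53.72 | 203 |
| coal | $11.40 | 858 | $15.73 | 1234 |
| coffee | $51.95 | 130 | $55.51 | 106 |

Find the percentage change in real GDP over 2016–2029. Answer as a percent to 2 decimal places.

-2.26%

Real GDP 2016 = Nominal GDP 2016 = 50.39·277 + 11.40·858 + 51.95·130 = 30492.73.
Real GDP 2029 (at 2016 prices) = 50.39·203 + 11.40·1234 + 51.95·106 = 29803.47.
Real growth = 29803.47/30492.73 − 1 = -0.0226.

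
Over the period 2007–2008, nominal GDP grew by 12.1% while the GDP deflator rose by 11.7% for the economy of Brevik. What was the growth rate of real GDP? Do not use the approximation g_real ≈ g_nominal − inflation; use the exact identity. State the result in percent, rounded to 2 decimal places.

(1 + g_nom) = (1 + g_real)(1 + π), so g_real = 1.1210 / 1.1170 − 1 = 0.00358.

0.36%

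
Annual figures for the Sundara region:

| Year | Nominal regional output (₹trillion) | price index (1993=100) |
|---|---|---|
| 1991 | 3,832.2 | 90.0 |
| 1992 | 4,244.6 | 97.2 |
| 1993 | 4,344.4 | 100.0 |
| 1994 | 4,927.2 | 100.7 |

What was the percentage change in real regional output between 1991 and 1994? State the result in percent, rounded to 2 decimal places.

Real regional output 1991 = 3832.2/0.900 = 4258.00.
Real regional output 1994 = 4927.2/1.007 = 4892.95.
Change = 4892.95/4258.00 − 1 = 0.1491.

14.91%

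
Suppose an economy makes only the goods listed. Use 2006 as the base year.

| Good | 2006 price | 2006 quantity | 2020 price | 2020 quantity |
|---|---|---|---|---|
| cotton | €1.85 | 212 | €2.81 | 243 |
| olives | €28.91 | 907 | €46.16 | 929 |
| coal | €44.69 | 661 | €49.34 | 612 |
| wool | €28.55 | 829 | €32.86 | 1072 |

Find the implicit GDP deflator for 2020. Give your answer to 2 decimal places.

127.83

Nominal GDP 2020 = 2.81·243 + 46.16·929 + 49.34·612 + 32.86·1072 = 108987.47.
Real GDP 2020 (at 2006 prices) = 1.85·243 + 28.91·929 + 44.69·612 + 28.55·1072 = 85262.82.
Deflator = Nominal/Real × 100 = 108987.47/85262.82 × 100 = 127.825.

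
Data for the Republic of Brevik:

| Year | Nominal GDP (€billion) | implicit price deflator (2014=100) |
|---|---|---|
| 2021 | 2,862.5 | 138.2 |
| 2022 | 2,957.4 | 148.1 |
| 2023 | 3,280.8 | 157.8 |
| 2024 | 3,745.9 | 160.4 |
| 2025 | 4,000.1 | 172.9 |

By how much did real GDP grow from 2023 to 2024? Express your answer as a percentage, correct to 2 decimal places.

Real GDP 2023 = 3280.8/1.578 = 2079.09.
Real GDP 2024 = 3745.9/1.604 = 2335.35.
Change = 2335.35/2079.09 − 1 = 0.1233.

12.33%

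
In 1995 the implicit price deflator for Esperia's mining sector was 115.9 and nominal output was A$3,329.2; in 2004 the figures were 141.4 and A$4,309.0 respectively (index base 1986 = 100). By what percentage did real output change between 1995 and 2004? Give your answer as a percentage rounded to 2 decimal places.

6.09%

Deflate each year: 1995 → 3329.2/1.159 = 2872.48; 2004 → 4309.0/1.414 = 3047.38.
So real output changed by 3047.38/2872.48 − 1 = 0.0609, i.e. 6.09%.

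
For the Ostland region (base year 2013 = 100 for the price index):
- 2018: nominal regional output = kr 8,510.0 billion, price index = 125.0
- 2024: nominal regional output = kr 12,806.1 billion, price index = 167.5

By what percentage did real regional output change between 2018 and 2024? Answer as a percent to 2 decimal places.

12.30%

Real regional output 2018 = 8510.0 / 1.250 = 6808.00.
Real regional output 2024 = 12806.1 / 1.675 = 7645.43.
Real growth = 7645.43 / 6808.00 − 1 = 0.1230.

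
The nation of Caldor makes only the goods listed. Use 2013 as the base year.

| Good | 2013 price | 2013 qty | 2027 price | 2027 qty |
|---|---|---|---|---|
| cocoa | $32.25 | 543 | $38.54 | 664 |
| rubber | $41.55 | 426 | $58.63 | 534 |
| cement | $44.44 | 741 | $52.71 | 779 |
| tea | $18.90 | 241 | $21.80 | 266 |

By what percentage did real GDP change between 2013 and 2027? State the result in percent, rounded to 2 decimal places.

14.51%

Real GDP 2013 = Nominal GDP 2013 = 32.25·543 + 41.55·426 + 44.44·741 + 18.90·241 = 72696.99.
Real GDP 2027 (at 2013 prices) = 32.25·664 + 41.55·534 + 44.44·779 + 18.90·266 = 83247.86.
Real growth = 83247.86/72696.99 − 1 = 0.1451.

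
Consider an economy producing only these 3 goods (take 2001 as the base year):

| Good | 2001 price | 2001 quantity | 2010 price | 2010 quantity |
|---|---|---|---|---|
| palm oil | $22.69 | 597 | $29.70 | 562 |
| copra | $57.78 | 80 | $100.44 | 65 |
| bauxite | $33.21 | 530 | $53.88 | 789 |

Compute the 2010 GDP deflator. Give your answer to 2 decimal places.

Nominal GDP 2010 = 29.70·562 + 100.44·65 + 53.88·789 = 65731.32.
Real GDP 2010 (at 2001 prices) = 22.69·562 + 57.78·65 + 33.21·789 = 42710.17.
Deflator = Nominal/Real × 100 = 65731.32/42710.17 × 100 = 153.901.

153.90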